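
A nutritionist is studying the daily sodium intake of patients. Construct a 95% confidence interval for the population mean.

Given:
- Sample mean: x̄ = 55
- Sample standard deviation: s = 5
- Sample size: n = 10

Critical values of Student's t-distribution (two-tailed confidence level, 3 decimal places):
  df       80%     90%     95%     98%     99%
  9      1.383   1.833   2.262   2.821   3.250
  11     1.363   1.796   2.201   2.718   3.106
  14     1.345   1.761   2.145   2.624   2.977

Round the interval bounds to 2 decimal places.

The population standard deviation σ is unknown (only the sample standard deviation s is given), so use a t-interval with df = n - 1 = 10 - 1 = 9.

For 95% confidence with df = 9, t* = 2.262 (from t-table)

Standard error: SE = s/√n = 5/√10 = 1.581139

Margin of error: E = t* × SE = 2.262 × 1.581139 = 3.5765

T-interval: x̄ ± E = 55 ± 3.5765 = (51.4235, 58.5765)

Rounded to 2 decimal places:

(51.42, 58.58)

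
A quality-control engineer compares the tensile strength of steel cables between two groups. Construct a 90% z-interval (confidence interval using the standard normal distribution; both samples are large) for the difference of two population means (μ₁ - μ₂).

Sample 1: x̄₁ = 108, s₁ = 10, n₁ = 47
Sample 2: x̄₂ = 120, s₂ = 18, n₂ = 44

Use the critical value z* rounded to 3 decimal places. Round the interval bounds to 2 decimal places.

Both samples are large (n₁ = 47 ≥ 30, n₂ = 44 ≥ 30), so a z-interval for the difference of means applies.

Point estimate: x̄₁ - x̄₂ = 108 - 120 = -12

Standard error: SE = √(s₁²/n₁ + s₂²/n₂)
= √(10²/47 + 18²/44)
= √(2.127660 + 7.363636)
= 3.080795

For 90% confidence, z* = 1.645 (from standard normal table)
Margin of error: E = z* × SE = 1.645 × 3.080795 = 5.0679

Z-interval: (x̄₁ - x̄₂) ± E = -12 ± 5.0679 = (-17.0679, -6.9321)

Rounded to 2 decimal places:

(-17.07, -6.93)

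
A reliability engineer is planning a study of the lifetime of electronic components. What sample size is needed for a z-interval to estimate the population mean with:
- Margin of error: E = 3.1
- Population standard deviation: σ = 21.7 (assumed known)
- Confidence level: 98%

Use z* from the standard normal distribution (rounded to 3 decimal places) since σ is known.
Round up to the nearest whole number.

Using z* since population σ is known (z-interval formula).

For 98% confidence, z* = 2.326 (from standard normal table)

Sample size formula for z-interval: n = (z*σ/E)²

n = (2.326 × 21.7 / 3.1)²
  = (16.282000)²
  = 265.1035

Round up to the nearest whole number: n = 266

266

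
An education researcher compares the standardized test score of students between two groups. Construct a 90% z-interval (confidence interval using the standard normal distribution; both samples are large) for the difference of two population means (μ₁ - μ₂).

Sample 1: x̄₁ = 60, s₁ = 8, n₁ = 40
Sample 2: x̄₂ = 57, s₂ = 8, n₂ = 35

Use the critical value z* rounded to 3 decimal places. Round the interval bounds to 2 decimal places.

Both samples are large (n₁ = 40 ≥ 30, n₂ = 35 ≥ 30), so a z-interval for the difference of means applies.

Point estimate: x̄₁ - x̄₂ = 60 - 57 = 3

Standard error: SE = √(s₁²/n₁ + s₂²/n₂)
= √(8²/40 + 8²/35)
= √(1.600000 + 1.828571)
= 1.851640

For 90% confidence, z* = 1.645 (from standard normal table)
Margin of error: E = z* × SE = 1.645 × 1.851640 = 3.0459

Z-interval: (x̄₁ - x̄₂) ± E = 3 ± 3.0459 = (-0.0459, 6.0459)

Rounded to 2 decimal places:

(-0.05, 6.05)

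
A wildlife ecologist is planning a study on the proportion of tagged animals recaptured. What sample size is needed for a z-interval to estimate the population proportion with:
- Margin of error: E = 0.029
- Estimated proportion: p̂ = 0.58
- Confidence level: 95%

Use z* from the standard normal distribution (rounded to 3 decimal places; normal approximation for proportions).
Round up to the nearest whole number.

Using z* for proportion z-interval (normal approximation).

For 95% confidence, z* = 1.96 (from standard normal table)

Sample size formula for proportion z-interval: n = z*²p̂(1-p̂)/E²

n = 1.96² × 0.58 × 0.42 / 0.029²
  = 3.8416 × 0.2436 / 0.000841
  = 1112.7393

Round up to the nearest whole number: n = 1113

1113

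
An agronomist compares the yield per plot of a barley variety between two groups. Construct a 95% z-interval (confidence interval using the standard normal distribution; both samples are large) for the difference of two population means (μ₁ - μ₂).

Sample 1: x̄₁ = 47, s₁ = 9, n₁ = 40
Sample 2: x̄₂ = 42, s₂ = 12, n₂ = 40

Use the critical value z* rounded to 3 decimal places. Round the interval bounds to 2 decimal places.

Both samples are large (n₁ = 40 ≥ 30, n₂ = 40 ≥ 30), so a z-interval for the difference of means applies.

Point estimate: x̄₁ - x̄₂ = 47 - 42 = 5

Standard error: SE = √(s₁²/n₁ + s₂²/n₂)
= √(9²/40 + 12²/40)
= √(2.025000 + 3.600000)
= 2.371708

For 95% confidence, z* = 1.96 (from standard normal table)
Margin of error: E = z* × SE = 1.96 × 2.371708 = 4.6485

Z-interval: (x̄₁ - x̄₂) ± E = 5 ± 4.6485 = (0.3515, 9.6485)

Rounded to 2 decimal places:

(0.35, 9.65)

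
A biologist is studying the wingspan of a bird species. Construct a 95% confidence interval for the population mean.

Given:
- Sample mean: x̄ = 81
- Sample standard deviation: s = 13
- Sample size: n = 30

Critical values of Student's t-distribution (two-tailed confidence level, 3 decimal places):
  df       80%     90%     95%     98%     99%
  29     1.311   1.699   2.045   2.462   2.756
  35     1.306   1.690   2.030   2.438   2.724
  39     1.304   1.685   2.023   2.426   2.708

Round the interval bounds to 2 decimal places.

The population standard deviation σ is unknown (only the sample standard deviation s is given), so use a t-interval with df = n - 1 = 30 - 1 = 29.

For 95% confidence with df = 29, t* = 2.045 (from t-table)

Standard error: SE = s/√n = 13/√30 = 2.373464

Margin of error: E = t* × SE = 2.045 × 2.373464 = 4.8537

T-interval: x̄ ± E = 81 ± 4.8537 = (76.1463, 85.8537)

Rounded to 2 decimal places:

(76.15, 85.85)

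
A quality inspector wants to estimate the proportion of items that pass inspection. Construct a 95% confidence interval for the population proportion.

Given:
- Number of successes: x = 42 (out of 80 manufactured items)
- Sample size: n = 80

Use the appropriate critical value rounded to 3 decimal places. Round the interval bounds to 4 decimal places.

Sample proportion: p̂ = 42/80 = 0.525000

Check conditions for normal approximation:
  np̂ = 42 ≥ 10 ✓
  n(1-p̂) = 38 ≥ 10 ✓

The sample is large enough, so use a z-interval (normal approximation) for the proportion.

For 95% confidence, z* = 1.96 (from standard normal table)

Standard error: SE = √(p̂(1-p̂)/n) = √(0.525000×0.475000/80) = 0.05583178

Margin of error: E = z* × SE = 1.96 × 0.05583178 = 0.109430

Z-interval: p̂ ± E = 0.525000 ± 0.109430 = (0.415570, 0.634430)

Rounded to 4 decimal places:

(0.4156, 0.6344)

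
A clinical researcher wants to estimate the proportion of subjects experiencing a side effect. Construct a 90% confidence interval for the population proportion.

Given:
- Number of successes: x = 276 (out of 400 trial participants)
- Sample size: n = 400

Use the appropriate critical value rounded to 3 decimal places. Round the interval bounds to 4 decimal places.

Sample proportion: p̂ = 276/400 = 0.690000

Check conditions for normal approximation:
  np̂ = 276 ≥ 10 ✓
  n(1-p̂) = 124 ≥ 10 ✓

The sample is large enough, so use a z-interval (normal approximation) for the proportion.

For 90% confidence, z* = 1.645 (from standard normal table)

Standard error: SE = √(p̂(1-p̂)/n) = √(0.690000×0.310000/400) = 0.02312466

Margin of error: E = z* × SE = 1.645 × 0.02312466 = 0.038040

Z-interval: p̂ ± E = 0.690000 ± 0.038040 = (0.651960, 0.728040)

Rounded to 4 decimal places:

(0.6520, 0.7280)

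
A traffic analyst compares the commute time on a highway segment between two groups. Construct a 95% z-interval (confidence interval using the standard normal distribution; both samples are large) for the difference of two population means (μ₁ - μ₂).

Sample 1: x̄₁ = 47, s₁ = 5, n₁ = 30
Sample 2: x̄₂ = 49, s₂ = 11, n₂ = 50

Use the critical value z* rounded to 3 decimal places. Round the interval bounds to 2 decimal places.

Both samples are large (n₁ = 30 ≥ 30, n₂ = 50 ≥ 30), so a z-interval for the difference of means applies.

Point estimate: x̄₁ - x̄₂ = 47 - 49 = -2

Standard error: SE = √(s₁²/n₁ + s₂²/n₂)
= √(5²/30 + 11²/50)
= √(0.833333 + 2.420000)
= 1.803700

For 95% confidence, z* = 1.96 (from standard normal table)
Margin of error: E = z* × SE = 1.96 × 1.803700 = 3.5353

Z-interval: (x̄₁ - x̄₂) ± E = -2 ± 3.5353 = (-5.5353, 1.5353)

Rounded to 2 decimal places:

(-5.54, 1.54)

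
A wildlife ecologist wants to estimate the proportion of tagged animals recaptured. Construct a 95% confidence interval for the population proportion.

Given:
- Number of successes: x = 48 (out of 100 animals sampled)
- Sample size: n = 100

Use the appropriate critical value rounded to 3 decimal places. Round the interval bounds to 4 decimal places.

Sample proportion: p̂ = 48/100 = 0.480000

Check conditions for normal approximation:
  np̂ = 48 ≥ 10 ✓
  n(1-p̂) = 52 ≥ 10 ✓

The sample is large enough, so use a z-interval (normal approximation) for the proportion.

For 95% confidence, z* = 1.96 (from standard normal table)

Standard error: SE = √(p̂(1-p̂)/n) = √(0.480000×0.520000/100) = 0.04995998

Margin of error: E = z* × SE = 1.96 × 0.04995998 = 0.097922

Z-interval: p̂ ± E = 0.480000 ± 0.097922 = (0.382078, 0.577922)

Rounded to 4 decimal places:

(0.3821, 0.5779)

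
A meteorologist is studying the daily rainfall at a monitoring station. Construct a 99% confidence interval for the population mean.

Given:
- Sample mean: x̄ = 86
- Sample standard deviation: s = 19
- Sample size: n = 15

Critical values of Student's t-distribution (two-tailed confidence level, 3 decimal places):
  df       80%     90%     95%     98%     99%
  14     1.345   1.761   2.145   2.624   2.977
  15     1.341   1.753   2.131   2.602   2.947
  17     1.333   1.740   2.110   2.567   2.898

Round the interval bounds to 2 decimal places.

The population standard deviation σ is unknown (only the sample standard deviation s is given), so use a t-interval with df = n - 1 = 15 - 1 = 14.

For 99% confidence with df = 14, t* = 2.977 (from t-table)

Standard error: SE = s/√n = 19/√15 = 4.905779

Margin of error: E = t* × SE = 2.977 × 4.905779 = 14.6045

T-interval: x̄ ± E = 86 ± 14.6045 = (71.3955, 100.6045)

Rounded to 2 decimal places:

(71.40, 100.60)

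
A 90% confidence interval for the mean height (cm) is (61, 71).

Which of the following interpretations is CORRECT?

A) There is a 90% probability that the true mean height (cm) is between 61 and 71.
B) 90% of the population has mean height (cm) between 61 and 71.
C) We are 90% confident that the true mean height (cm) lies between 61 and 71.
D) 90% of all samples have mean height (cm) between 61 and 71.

A confidence interval represents our confidence in the procedure, not a probability statement about the parameter.

Key concept: If we repeated this sampling process many times and computed a 90% CI each time, about 90% of those intervals would contain the true population parameter.

For this specific interval (61, 71):
- Midpoint (point estimate): 66
- Margin of error: 5

The correct interpretation is the one stating confidence that the true parameter lies in the interval — option C.

C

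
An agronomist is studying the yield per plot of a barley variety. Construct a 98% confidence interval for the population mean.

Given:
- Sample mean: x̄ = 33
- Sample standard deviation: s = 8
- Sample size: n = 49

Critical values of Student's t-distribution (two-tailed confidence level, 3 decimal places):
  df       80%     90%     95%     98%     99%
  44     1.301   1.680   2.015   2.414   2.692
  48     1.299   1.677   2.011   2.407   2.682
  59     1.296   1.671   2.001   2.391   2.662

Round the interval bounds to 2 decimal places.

The population standard deviation σ is unknown (only the sample standard deviation s is given), so use a t-interval with df = n - 1 = 49 - 1 = 48.

For 98% confidence with df = 48, t* = 2.407 (from t-table)

Standard error: SE = s/√n = 8/√49 = 1.142857

Margin of error: E = t* × SE = 2.407 × 1.142857 = 2.7509

T-interval: x̄ ± E = 33 ± 2.7509 = (30.2491, 35.7509)

Rounded to 2 decimal places:

(30.25, 35.75)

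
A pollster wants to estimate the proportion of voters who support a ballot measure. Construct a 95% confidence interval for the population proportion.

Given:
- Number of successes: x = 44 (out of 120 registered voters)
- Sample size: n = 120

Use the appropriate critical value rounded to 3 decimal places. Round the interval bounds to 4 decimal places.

Sample proportion: p̂ = 44/120 = 0.366667

Check conditions for normal approximation:
  np̂ = 44 ≥ 10 ✓
  n(1-p̂) = 76 ≥ 10 ✓

The sample is large enough, so use a z-interval (normal approximation) for the proportion.

For 95% confidence, z* = 1.96 (from standard normal table)

Standard error: SE = √(p̂(1-p̂)/n) = √(0.366667×0.633333/120) = 0.04399074

Margin of error: E = z* × SE = 1.96 × 0.04399074 = 0.086222

Z-interval: p̂ ± E = 0.366667 ± 0.086222 = (0.280445, 0.452889)

Rounded to 4 decimal places:

(0.2804, 0.4529)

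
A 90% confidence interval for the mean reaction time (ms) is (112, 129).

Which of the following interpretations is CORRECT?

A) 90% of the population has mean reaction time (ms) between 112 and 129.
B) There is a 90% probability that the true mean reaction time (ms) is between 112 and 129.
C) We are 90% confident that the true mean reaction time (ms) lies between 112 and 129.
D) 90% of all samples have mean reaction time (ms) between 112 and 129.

A confidence interval represents our confidence in the procedure, not a probability statement about the parameter.

Key concept: If we repeated this sampling process many times and computed a 90% CI each time, about 90% of those intervals would contain the true population parameter.

For this specific interval (112, 129):
- Midpoint (point estimate): 120.5
- Margin of error: 8.5

The correct interpretation is the one stating confidence that the true parameter lies in the interval — option C.

C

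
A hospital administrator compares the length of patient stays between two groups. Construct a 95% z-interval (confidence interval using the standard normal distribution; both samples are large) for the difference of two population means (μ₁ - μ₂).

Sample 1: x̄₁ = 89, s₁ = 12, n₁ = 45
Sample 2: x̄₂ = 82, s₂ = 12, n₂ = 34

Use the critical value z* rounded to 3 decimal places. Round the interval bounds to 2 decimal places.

Both samples are large (n₁ = 45 ≥ 30, n₂ = 34 ≥ 30), so a z-interval for the difference of means applies.

Point estimate: x̄₁ - x̄₂ = 89 - 82 = 7

Standard error: SE = √(s₁²/n₁ + s₂²/n₂)
= √(12²/45 + 12²/34)
= √(3.200000 + 4.235294)
= 2.726774

For 95% confidence, z* = 1.96 (from standard normal table)
Margin of error: E = z* × SE = 1.96 × 2.726774 = 5.3445

Z-interval: (x̄₁ - x̄₂) ± E = 7 ± 5.3445 = (1.6555, 12.3445)

Rounded to 2 decimal places:

(1.66, 12.34)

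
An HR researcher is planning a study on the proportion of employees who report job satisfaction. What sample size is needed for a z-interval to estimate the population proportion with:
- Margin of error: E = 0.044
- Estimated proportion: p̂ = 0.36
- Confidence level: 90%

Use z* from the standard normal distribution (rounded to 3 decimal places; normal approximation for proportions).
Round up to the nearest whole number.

Using z* for proportion z-interval (normal approximation).

For 90% confidence, z* = 1.645 (from standard normal table)

Sample size formula for proportion z-interval: n = z*²p̂(1-p̂)/E²

n = 1.645² × 0.36 × 0.64 / 0.044²
  = 2.706025 × 0.2304 / 0.001936
  = 322.0393

Round up to the nearest whole number: n = 323

323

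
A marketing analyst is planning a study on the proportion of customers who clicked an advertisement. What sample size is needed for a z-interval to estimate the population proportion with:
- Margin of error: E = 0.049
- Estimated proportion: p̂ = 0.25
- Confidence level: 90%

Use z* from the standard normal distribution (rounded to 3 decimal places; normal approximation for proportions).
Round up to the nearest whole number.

Using z* for proportion z-interval (normal approximation).

For 90% confidence, z* = 1.645 (from standard normal table)

Sample size formula for proportion z-interval: n = z*²p̂(1-p̂)/E²

n = 1.645² × 0.25 × 0.75 / 0.049²
  = 2.706025 × 0.1875 / 0.002401
  = 211.3202

Round up to the nearest whole number: n = 212

212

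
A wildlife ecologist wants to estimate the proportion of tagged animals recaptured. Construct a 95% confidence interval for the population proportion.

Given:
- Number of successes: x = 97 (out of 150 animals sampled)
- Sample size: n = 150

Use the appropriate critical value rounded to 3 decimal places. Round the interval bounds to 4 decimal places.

Sample proportion: p̂ = 97/150 = 0.646667

Check conditions for normal approximation:
  np̂ = 97 ≥ 10 ✓
  n(1-p̂) = 53 ≥ 10 ✓

The sample is large enough, so use a z-interval (normal approximation) for the proportion.

For 95% confidence, z* = 1.96 (from standard normal table)

Standard error: SE = √(p̂(1-p̂)/n) = √(0.646667×0.353333/150) = 0.03902895

Margin of error: E = z* × SE = 1.96 × 0.03902895 = 0.076497

Z-interval: p̂ ± E = 0.646667 ± 0.076497 = (0.570170, 0.723163)

Rounded to 4 decimal places:

(0.5702, 0.7232)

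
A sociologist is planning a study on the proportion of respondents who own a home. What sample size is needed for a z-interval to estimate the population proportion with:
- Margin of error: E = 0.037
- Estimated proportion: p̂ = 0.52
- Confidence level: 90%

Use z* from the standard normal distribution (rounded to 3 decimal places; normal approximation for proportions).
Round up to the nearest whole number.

Using z* for proportion z-interval (normal approximation).

For 90% confidence, z* = 1.645 (from standard normal table)

Sample size formula for proportion z-interval: n = z*²p̂(1-p̂)/E²

n = 1.645² × 0.52 × 0.48 / 0.037²
  = 2.706025 × 0.2496 / 0.001369
  = 493.3702

Round up to the nearest whole number: n = 494

494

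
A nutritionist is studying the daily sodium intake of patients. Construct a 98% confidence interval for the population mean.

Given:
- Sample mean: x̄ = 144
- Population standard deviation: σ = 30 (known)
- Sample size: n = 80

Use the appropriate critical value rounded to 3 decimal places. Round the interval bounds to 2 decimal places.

The population standard deviation σ is known, so use a z-interval (standard normal critical value).

For 98% confidence, z* = 2.326 (from standard normal table)

Standard error: SE = σ/√n = 30/√80 = 3.354102

Margin of error: E = z* × SE = 2.326 × 3.354102 = 7.8016

Z-interval: x̄ ± E = 144 ± 7.8016 = (136.1984, 151.8016)

Rounded to 2 decimal places:

(136.20, 151.80)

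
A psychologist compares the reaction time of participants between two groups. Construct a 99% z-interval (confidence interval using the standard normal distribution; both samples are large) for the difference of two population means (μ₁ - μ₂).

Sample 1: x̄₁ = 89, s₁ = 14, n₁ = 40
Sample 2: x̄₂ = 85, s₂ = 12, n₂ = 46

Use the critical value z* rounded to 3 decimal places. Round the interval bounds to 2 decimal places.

Both samples are large (n₁ = 40 ≥ 30, n₂ = 46 ≥ 30), so a z-interval for the difference of means applies.

Point estimate: x̄₁ - x̄₂ = 89 - 85 = 4

Standard error: SE = √(s₁²/n₁ + s₂²/n₂)
= √(14²/40 + 12²/46)
= √(4.900000 + 3.130435)
= 2.833802

For 99% confidence, z* = 2.576 (from standard normal table)
Margin of error: E = z* × SE = 2.576 × 2.833802 = 7.2999

Z-interval: (x̄₁ - x̄₂) ± E = 4 ± 7.2999 = (-3.2999, 11.2999)

Rounded to 2 decimal places:

(-3.30, 11.30)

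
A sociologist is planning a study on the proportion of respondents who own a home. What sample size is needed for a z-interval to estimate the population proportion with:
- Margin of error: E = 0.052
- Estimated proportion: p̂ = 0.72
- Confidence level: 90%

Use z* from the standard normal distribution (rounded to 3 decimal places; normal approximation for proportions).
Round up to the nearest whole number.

Using z* for proportion z-interval (normal approximation).

For 90% confidence, z* = 1.645 (from standard normal table)

Sample size formula for proportion z-interval: n = z*²p̂(1-p̂)/E²

n = 1.645² × 0.72 × 0.28 / 0.052²
  = 2.706025 × 0.2016 / 0.002704
  = 201.7510

Round up to the nearest whole number: n = 202

202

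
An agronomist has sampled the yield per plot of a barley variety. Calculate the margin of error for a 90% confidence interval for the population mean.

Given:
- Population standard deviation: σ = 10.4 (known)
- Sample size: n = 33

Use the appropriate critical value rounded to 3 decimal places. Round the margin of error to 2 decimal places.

The population standard deviation σ is known, so use the z-interval margin of error formula.

For 90% confidence, z* = 1.645 (from standard normal table)

Margin of error formula for z-interval: E = z* × σ/√n

E = 1.645 × 10.4/√33
  = 1.645 × 1.810408
  = 2.9781

Rounded to 2 decimal places:

2.98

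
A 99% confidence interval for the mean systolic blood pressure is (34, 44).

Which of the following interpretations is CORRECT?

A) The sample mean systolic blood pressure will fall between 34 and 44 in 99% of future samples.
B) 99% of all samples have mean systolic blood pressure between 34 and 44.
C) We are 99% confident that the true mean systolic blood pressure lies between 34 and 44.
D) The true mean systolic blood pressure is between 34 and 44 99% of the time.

A confidence interval represents our confidence in the procedure, not a probability statement about the parameter.

Key concept: If we repeated this sampling process many times and computed a 99% CI each time, about 99% of those intervals would contain the true population parameter.

For this specific interval (34, 44):
- Midpoint (point estimate): 39
- Margin of error: 5

The correct interpretation is the one stating confidence that the true parameter lies in the interval — option C.

C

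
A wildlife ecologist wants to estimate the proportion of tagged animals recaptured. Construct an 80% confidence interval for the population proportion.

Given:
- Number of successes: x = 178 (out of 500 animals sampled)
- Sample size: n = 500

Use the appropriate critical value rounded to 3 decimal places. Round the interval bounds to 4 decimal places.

Sample proportion: p̂ = 178/500 = 0.356000

Check conditions for normal approximation:
  np̂ = 178 ≥ 10 ✓
  n(1-p̂) = 322 ≥ 10 ✓

The sample is large enough, so use a z-interval (normal approximation) for the proportion.

For 80% confidence, z* = 1.282 (from standard normal table)

Standard error: SE = √(p̂(1-p̂)/n) = √(0.356000×0.644000/500) = 0.02141327

Margin of error: E = z* × SE = 1.282 × 0.02141327 = 0.027452

Z-interval: p̂ ± E = 0.356000 ± 0.027452 = (0.328548, 0.383452)

Rounded to 4 decimal places:

(0.3285, 0.3835)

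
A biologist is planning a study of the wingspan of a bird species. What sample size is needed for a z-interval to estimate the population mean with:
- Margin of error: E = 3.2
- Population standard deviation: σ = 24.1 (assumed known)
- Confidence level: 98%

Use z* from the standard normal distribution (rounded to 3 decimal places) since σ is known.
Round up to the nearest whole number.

Using z* since population σ is known (z-interval formula).

For 98% confidence, z* = 2.326 (from standard normal table)

Sample size formula for z-interval: n = (z*σ/E)²

n = (2.326 × 24.1 / 3.2)²
  = (17.517688)²
  = 306.8694

Round up to the nearest whole number: n = 307

307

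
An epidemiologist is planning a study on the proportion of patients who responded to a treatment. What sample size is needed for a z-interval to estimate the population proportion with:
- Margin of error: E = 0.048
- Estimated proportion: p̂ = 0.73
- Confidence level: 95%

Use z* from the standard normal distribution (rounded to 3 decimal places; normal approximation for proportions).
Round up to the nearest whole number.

Using z* for proportion z-interval (normal approximation).

For 95% confidence, z* = 1.96 (from standard normal table)

Sample size formula for proportion z-interval: n = z*²p̂(1-p̂)/E²

n = 1.96² × 0.73 × 0.27 / 0.048²
  = 3.8416 × 0.1971 / 0.002304
  = 328.6369

Round up to the nearest whole number: n = 329

329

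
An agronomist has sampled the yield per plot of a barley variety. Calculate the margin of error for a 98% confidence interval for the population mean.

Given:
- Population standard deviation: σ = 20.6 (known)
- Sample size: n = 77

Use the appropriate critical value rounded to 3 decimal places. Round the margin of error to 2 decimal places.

The population standard deviation σ is known, so use the z-interval margin of error formula.

For 98% confidence, z* = 2.326 (from standard normal table)

Margin of error formula for z-interval: E = z* × σ/√n

E = 2.326 × 20.6/√77
  = 2.326 × 2.347588
  = 5.4605

Rounded to 2 decimal places:

5.46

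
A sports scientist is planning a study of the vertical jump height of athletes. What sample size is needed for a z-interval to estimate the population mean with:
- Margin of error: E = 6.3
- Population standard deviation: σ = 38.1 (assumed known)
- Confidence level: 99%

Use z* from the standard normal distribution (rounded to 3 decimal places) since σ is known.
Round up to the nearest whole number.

Using z* since population σ is known (z-interval formula).

For 99% confidence, z* = 2.576 (from standard normal table)

Sample size formula for z-interval: n = (z*σ/E)²

n = (2.576 × 38.1 / 6.3)²
  = (15.578667)²
  = 242.6949

Round up to the nearest whole number: n = 243

243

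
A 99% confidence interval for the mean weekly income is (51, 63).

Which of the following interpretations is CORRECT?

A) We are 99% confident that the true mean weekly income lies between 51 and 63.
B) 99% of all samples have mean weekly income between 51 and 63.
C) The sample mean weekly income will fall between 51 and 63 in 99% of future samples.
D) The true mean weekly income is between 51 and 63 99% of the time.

A confidence interval represents our confidence in the procedure, not a probability statement about the parameter.

Key concept: If we repeated this sampling process many times and computed a 99% CI each time, about 99% of those intervals would contain the true population parameter.

For this specific interval (51, 63):
- Midpoint (point estimate): 57
- Margin of error: 6

The correct interpretation is the one stating confidence that the true parameter lies in the interval — option A.

A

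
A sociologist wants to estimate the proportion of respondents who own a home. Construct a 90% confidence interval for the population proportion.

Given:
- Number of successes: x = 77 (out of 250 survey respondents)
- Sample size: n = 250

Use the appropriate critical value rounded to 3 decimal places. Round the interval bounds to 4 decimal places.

Sample proportion: p̂ = 77/250 = 0.308000

Check conditions for normal approximation:
  np̂ = 77 ≥ 10 ✓
  n(1-p̂) = 173 ≥ 10 ✓

The sample is large enough, so use a z-interval (normal approximation) for the proportion.

For 90% confidence, z* = 1.645 (from standard normal table)

Standard error: SE = √(p̂(1-p̂)/n) = √(0.308000×0.692000/250) = 0.02919836

Margin of error: E = z* × SE = 1.645 × 0.02919836 = 0.048031

Z-interval: p̂ ± E = 0.308000 ± 0.048031 = (0.259969, 0.356031)

Rounded to 4 decimal places:

(0.2600, 0.3560)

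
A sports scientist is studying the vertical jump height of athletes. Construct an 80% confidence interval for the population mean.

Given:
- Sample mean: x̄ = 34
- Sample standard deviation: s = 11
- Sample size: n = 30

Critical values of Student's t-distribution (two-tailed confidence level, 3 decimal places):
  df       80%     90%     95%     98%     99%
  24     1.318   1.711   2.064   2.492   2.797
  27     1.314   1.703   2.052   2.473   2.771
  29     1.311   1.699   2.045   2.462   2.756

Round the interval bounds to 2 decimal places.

The population standard deviation σ is unknown (only the sample standard deviation s is given), so use a t-interval with df = n - 1 = 30 - 1 = 29.

For 80% confidence with df = 29, t* = 1.311 (from t-table)

Standard error: SE = s/√n = 11/√30 = 2.008316

Margin of error: E = t* × SE = 1.311 × 2.008316 = 2.6329

T-interval: x̄ ± E = 34 ± 2.6329 = (31.3671, 36.6329)

Rounded to 2 decimal places:

(31.37, 36.63)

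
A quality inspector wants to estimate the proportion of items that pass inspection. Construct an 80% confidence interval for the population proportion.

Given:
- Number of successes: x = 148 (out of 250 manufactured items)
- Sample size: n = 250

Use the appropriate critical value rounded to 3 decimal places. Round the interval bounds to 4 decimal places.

Sample proportion: p̂ = 148/250 = 0.592000

Check conditions for normal approximation:
  np̂ = 148 ≥ 10 ✓
  n(1-p̂) = 102 ≥ 10 ✓

The sample is large enough, so use a z-interval (normal approximation) for the proportion.

For 80% confidence, z* = 1.282 (from standard normal table)

Standard error: SE = √(p̂(1-p̂)/n) = √(0.592000×0.408000/250) = 0.03108286

Margin of error: E = z* × SE = 1.282 × 0.03108286 = 0.039848

Z-interval: p̂ ± E = 0.592000 ± 0.039848 = (0.552152, 0.631848)

Rounded to 4 decimal places:

(0.5522, 0.6318)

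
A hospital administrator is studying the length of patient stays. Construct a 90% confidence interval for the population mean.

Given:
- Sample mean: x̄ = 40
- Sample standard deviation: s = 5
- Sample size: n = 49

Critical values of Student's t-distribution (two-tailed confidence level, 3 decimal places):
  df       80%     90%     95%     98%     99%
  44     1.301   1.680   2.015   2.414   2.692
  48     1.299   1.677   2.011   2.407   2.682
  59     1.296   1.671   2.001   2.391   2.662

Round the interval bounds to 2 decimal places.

The population standard deviation σ is unknown (only the sample standard deviation s is given), so use a t-interval with df = n - 1 = 49 - 1 = 48.

For 90% confidence with df = 48, t* = 1.677 (from t-table)

Standard error: SE = s/√n = 5/√49 = 0.714286

Margin of error: E = t* × SE = 1.677 × 0.714286 = 1.1979

T-interval: x̄ ± E = 40 ± 1.1979 = (38.8021, 41.1979)

Rounded to 2 decimal places:

(38.80, 41.20)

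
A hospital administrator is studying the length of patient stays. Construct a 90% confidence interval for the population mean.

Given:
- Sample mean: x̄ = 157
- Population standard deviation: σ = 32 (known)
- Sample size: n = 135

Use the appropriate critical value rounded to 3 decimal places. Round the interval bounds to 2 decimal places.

The population standard deviation σ is known, so use a z-interval (standard normal critical value).

For 90% confidence, z* = 1.645 (from standard normal table)

Standard error: SE = σ/√n = 32/√135 = 2.754121

Margin of error: E = z* × SE = 1.645 × 2.754121 = 4.5305

Z-interval: x̄ ± E = 157 ± 4.5305 = (152.4695, 161.5305)

Rounded to 2 decimal places:

(152.47, 161.53)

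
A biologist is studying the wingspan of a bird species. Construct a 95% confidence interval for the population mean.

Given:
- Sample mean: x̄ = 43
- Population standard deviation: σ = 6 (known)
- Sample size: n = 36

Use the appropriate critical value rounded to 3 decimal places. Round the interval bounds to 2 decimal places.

The population standard deviation σ is known, so use a z-interval (standard normal critical value).

For 95% confidence, z* = 1.96 (from standard normal table)

Standard error: SE = σ/√n = 6/√36 = 1.000000

Margin of error: E = z* × SE = 1.96 × 1.000000 = 1.9600

Z-interval: x̄ ± E = 43 ± 1.9600 = (41.0400, 44.9600)

Rounded to 2 decimal places:

(41.04, 44.96)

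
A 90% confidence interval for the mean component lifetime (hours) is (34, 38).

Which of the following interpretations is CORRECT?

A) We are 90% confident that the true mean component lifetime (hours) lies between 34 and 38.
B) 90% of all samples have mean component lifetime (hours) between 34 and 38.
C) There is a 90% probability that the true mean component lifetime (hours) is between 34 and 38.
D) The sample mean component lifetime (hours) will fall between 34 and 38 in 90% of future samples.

A confidence interval represents our confidence in the procedure, not a probability statement about the parameter.

Key concept: If we repeated this sampling process many times and computed a 90% CI each time, about 90% of those intervals would contain the true population parameter.

For this specific interval (34, 38):
- Midpoint (point estimate): 36
- Margin of error: 2

The correct interpretation is the one stating confidence that the true parameter lies in the interval — option A.

A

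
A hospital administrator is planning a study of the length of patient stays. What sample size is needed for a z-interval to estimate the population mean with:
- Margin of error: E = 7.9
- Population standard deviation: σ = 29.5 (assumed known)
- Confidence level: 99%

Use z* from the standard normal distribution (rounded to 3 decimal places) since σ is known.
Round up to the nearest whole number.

Using z* since population σ is known (z-interval formula).

For 99% confidence, z* = 2.576 (from standard normal table)

Sample size formula for z-interval: n = (z*σ/E)²

n = (2.576 × 29.5 / 7.9)²
  = (9.619241)²
  = 92.5298

Round up to the nearest whole number: n = 93

93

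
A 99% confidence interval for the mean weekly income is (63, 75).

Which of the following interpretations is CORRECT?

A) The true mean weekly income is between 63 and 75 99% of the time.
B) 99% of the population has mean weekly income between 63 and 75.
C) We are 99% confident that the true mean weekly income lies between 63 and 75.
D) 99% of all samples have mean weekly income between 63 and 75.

A confidence interval represents our confidence in the procedure, not a probability statement about the parameter.

Key concept: If we repeated this sampling process many times and computed a 99% CI each time, about 99% of those intervals would contain the true population parameter.

For this specific interval (63, 75):
- Midpoint (point estimate): 69
- Margin of error: 6

The correct interpretation is the one stating confidence that the true parameter lies in the interval — option C.

C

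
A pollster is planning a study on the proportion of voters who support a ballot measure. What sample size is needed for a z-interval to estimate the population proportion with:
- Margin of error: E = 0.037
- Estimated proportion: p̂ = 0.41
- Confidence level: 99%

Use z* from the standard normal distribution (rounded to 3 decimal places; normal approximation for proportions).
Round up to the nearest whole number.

Using z* for proportion z-interval (normal approximation).

For 99% confidence, z* = 2.576 (from standard normal table)

Sample size formula for proportion z-interval: n = z*²p̂(1-p̂)/E²

n = 2.576² × 0.41 × 0.59 / 0.037²
  = 6.635776 × 0.2419 / 0.001369
  = 1172.5305

Round up to the nearest whole number: n = 1173

1173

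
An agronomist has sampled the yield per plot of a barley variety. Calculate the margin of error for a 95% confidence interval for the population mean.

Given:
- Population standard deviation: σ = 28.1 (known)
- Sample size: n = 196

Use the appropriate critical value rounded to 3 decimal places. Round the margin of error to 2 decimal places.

The population standard deviation σ is known, so use the z-interval margin of error formula.

For 95% confidence, z* = 1.96 (from standard normal table)

Margin of error formula for z-interval: E = z* × σ/√n

E = 1.96 × 28.1/√196
  = 1.96 × 2.007143
  = 3.9340

Rounded to 2 decimal places:

3.93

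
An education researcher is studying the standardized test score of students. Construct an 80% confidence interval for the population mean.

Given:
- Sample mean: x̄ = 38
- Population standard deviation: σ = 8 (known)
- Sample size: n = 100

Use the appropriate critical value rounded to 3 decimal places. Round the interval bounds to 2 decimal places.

The population standard deviation σ is known, so use a z-interval (standard normal critical value).

For 80% confidence, z* = 1.282 (from standard normal table)

Standard error: SE = σ/√n = 8/√100 = 0.800000

Margin of error: E = z* × SE = 1.282 × 0.800000 = 1.0256

Z-interval: x̄ ± E = 38 ± 1.0256 = (36.9744, 39.0256)

Rounded to 2 decimal places:

(36.97, 39.03)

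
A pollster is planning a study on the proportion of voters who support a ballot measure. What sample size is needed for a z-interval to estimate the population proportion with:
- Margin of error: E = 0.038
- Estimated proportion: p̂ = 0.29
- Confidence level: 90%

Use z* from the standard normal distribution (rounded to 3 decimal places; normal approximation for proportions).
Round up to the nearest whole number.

Using z* for proportion z-interval (normal approximation).

For 90% confidence, z* = 1.645 (from standard normal table)

Sample size formula for proportion z-interval: n = z*²p̂(1-p̂)/E²

n = 1.645² × 0.29 × 0.71 / 0.038²
  = 2.706025 × 0.2059 / 0.001444
  = 385.8522

Round up to the nearest whole number: n = 386

386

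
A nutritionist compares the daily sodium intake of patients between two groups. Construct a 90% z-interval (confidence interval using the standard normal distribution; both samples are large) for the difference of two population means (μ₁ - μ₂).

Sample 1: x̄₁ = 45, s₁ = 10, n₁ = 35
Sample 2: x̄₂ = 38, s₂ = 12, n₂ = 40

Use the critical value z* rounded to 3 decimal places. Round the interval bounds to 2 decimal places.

Both samples are large (n₁ = 35 ≥ 30, n₂ = 40 ≥ 30), so a z-interval for the difference of means applies.

Point estimate: x̄₁ - x̄₂ = 45 - 38 = 7

Standard error: SE = √(s₁²/n₁ + s₂²/n₂)
= √(10²/35 + 12²/40)
= √(2.857143 + 3.600000)
= 2.541091

For 90% confidence, z* = 1.645 (from standard normal table)
Margin of error: E = z* × SE = 1.645 × 2.541091 = 4.1801

Z-interval: (x̄₁ - x̄₂) ± E = 7 ± 4.1801 = (2.8199, 11.1801)

Rounded to 2 decimal places:

(2.82, 11.18)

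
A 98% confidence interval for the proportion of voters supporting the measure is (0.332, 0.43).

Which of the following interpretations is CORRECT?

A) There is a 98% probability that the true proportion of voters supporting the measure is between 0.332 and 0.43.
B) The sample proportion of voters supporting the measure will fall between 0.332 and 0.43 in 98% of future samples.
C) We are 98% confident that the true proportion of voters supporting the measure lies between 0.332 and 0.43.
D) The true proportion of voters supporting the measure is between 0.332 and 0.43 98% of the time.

A confidence interval represents our confidence in the procedure, not a probability statement about the parameter.

Key concept: If we repeated this sampling process many times and computed a 98% CI each time, about 98% of those intervals would contain the true population parameter.

For this specific interval (0.332, 0.43):
- Midpoint (point estimate): 0.381
- Margin of error: 0.049

The correct interpretation is the one stating confidence that the true parameter lies in the interval — option C.

C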